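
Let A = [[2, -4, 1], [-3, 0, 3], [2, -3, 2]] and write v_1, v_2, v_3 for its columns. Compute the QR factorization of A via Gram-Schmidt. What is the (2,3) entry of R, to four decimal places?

r_{23} = -3.3978

e_1 = v_1/‖v_1‖ = (2, -3, 2)/4.1231 = (0.4851, -0.7276, 0.4851).
r_{12} = e_1·v_2 = -3.3955.
u_2 = v_2 + 3.3955·e_1 = (-2.3529, -2.4706, -1.3529).
‖u_2‖ = 3.6702, so e_2 = (-0.6411, -0.6731, -0.3686).
r_{23} = e_2·v_3 = -3.3978.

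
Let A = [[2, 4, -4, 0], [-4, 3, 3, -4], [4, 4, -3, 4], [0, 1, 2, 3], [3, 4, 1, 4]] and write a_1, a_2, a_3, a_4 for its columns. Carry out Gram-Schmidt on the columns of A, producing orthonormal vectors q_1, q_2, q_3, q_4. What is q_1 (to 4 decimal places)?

q_1 = (0.2981, -0.5963, 0.5963, 0.0000, 0.4472)

q_1 = a_1/‖a_1‖ = (2, -4, 4, 0, 3)/6.7082 = (0.2981, -0.5963, 0.5963, 0.0000, 0.4472).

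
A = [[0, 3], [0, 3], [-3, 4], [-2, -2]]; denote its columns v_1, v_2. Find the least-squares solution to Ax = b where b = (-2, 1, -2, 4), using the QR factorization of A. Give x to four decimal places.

x = (-0.5302, -0.6116)

v_1 = (0, 0, -3, -2); ‖v_1‖ = 3.6056, so e_1 = (0.0000, 0.0000, -0.8321, -0.5547).
e_1·v_2 = 0.0000·3 + 0.0000·3 + (-0.8321)·4 + (-0.5547)·(-2) = -2.2188.
u_2 = v_2 + 2.2188·e_1 = (3.0000, 3.0000, 2.1538, -3.2308).
‖u_2‖ = 5.7513, so e_2 = (0.5216, 0.5216, 0.3745, -0.5618).
Qᵀb = (-0.5547, -3.5176).
Back-substitute: x_2 = -3.5176/5.7513 = -0.6116.
x_1 = (-0.5547 + 2.2188·(-0.6116))/3.6056 = -0.5302.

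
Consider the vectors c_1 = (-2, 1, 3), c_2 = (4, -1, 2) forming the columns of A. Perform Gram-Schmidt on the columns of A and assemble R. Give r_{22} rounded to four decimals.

r_{22} = 4.5119

q_1 = c_1/‖c_1‖ = (-2, 1, 3)/3.7417 = (-0.5345, 0.2673, 0.8018).
r_{12} = q_1·c_2 = -0.8018.
u_2 = c_2 + 0.8018·q_1 = (3.5714, -0.7857, 2.6429).
r_{22} = ‖u_2‖ = 4.5119.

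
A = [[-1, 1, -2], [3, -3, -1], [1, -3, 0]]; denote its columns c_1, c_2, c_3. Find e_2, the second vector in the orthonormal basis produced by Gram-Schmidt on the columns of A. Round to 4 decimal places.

e_2 = (-0.0953, 0.2860, -0.9535)

c_1 = (-1, 3, 1); ‖c_1‖ = 3.3166, so e_1 = (-0.3015, 0.9045, 0.3015).
e_1·c_2 = (-0.3015)·1 + 0.9045·(-3) + 0.3015·(-3) = -3.9196.
u_2 = c_2 + 3.9196·e_1 = (-0.1818, 0.5455, -1.8182).
‖u_2‖ = 1.9069, so e_2 = (-0.0953, 0.2860, -0.9535).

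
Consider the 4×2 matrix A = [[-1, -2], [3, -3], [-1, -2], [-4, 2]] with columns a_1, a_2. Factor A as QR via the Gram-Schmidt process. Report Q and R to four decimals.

q_1 = a_1/‖a_1‖ = (-1, 3, -1, -4)/5.1962 = (-0.1925, 0.5774, -0.1925, -0.7698).
r_{12} = q_1·a_2 = -2.5019.
u_2 = a_2 + 2.5019·q_1 = (-2.4815, -1.5556, -2.4815, 0.0741).
‖u_2‖ = 3.8394, so q_2 = (-0.6463, -0.4052, -0.6463, 0.0193).

Q = [[-0.1925, -0.6463], [0.5774, -0.4052], [-0.1925, -0.6463], [-0.7698, 0.0193]], R = [[5.1962, -2.5019], [0.0000, 3.8394]]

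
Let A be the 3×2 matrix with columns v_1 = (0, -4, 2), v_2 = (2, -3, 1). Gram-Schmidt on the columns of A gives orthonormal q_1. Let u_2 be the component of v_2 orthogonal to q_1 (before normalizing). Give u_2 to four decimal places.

q_1 = v_1/‖v_1‖ = (0, -4, 2)/4.4721 = (0.0000, -0.8944, 0.4472).
r_{12} = q_1·v_2 = 3.1305.
u_2 = v_2 − 3.1305·q_1 = (2.0000, -0.2000, -0.4000).

u_2 = (2.0000, -0.2000, -0.4000)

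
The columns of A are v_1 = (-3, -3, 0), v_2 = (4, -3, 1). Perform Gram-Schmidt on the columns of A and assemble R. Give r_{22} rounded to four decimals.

r_{22} = 5.0498

e_1 = v_1/‖v_1‖ = (-3, -3, 0)/4.2426 = (-0.7071, -0.7071, 0.0000).
r_{12} = e_1·v_2 = -0.7071.
u_2 = v_2 + 0.7071·e_1 = (3.5000, -3.5000, 1.0000).
r_{22} = ‖u_2‖ = 5.0498.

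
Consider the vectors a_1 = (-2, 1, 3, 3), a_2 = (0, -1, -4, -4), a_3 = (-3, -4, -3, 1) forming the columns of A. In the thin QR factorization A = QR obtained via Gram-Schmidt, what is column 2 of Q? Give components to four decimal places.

a_1 = (-2, 1, 3, 3); ‖a_1‖ = 4.7958, so q_1 = (-0.4170, 0.2085, 0.6255, 0.6255).
q_1·a_2 = (-0.4170)·0 + 0.2085·(-1) + 0.6255·(-4) + 0.6255·(-4) = -5.2129.
u_2 = a_2 + 5.2129·q_1 = (-2.1739, 0.0870, -0.7391, -0.7391).
‖u_2‖ = 2.4137, so q_2 = (-0.9006, 0.0360, -0.3062, -0.3062).

q_2 = (-0.9006, 0.0360, -0.3062, -0.3062)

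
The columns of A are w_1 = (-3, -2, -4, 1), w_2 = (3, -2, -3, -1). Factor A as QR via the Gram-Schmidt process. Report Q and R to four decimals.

w_1 = (-3, -2, -4, 1); ‖w_1‖ = 5.4772, so e_1 = (-0.5477, -0.3651, -0.7303, 0.1826).
e_1·w_2 = (-0.5477)·3 + (-0.3651)·(-2) + (-0.7303)·(-3) + 0.1826·(-1) = 1.0954.
u_2 = w_2 − 1.0954·e_1 = (3.6000, -1.6000, -2.2000, -1.2000).
‖u_2‖ = 4.6690, so e_2 = (0.7710, -0.3427, -0.4712, -0.2570).

Q = [[-0.5477, 0.7710], [-0.3651, -0.3427], [-0.7303, -0.4712], [0.1826, -0.2570]], R = [[5.4772, 1.0954], [0.0000, 4.6690]]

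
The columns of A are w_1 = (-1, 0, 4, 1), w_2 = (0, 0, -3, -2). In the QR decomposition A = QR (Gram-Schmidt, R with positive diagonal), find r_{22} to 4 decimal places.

r_{22} = 1.4530

w_1 = (-1, 0, 4, 1); ‖w_1‖ = 4.2426, so q_1 = (-0.2357, 0.0000, 0.9428, 0.2357).
q_1·w_2 = (-0.2357)·0 + 0.0000·0 + 0.9428·(-3) + 0.2357·(-2) = -3.2998.
u_2 = w_2 + 3.2998·q_1 = (-0.7778, 0.0000, 0.1111, -1.2222).
r_{22} = ‖u_2‖ = 1.4530.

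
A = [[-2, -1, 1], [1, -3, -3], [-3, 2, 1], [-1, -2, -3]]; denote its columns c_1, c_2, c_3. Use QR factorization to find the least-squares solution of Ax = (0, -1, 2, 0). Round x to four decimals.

q_1 = c_1/‖c_1‖ = (-2, 1, -3, -1)/3.8730 = (-0.5164, 0.2582, -0.7746, -0.2582).
r_{12} = q_1·c_2 = -1.2910.
u_2 = c_2 + 1.2910·q_1 = (-1.6667, -2.6667, 1.0000, -2.3333).
‖u_2‖ = 4.0415, so q_2 = (-0.4124, -0.6598, 0.2474, -0.5774).
r_{13} = q_1·c_3 = -1.2910; r_{23} = q_2·c_3 = 3.5466.
u_3 = c_3 + 1.2910·q_1 − 3.5466·q_2 = (1.7959, -0.3265, -0.8776, -1.2857).
‖u_3‖ = 2.3990, so q_3 = (0.7486, -0.1361, -0.3658, -0.5359).
Qᵀb = (-1.8074, 1.1547, -0.5955).
Back-substitute: x_3 = -0.5955/2.3990 = -0.2482.
x_2 = (1.1547 − 3.5466·(-0.2482))/4.0415 = 0.5035.
x_1 = (-1.8074 + 1.2910·0.5035 + 1.2910·(-0.2482))/3.8730 = -0.3816.

x = (-0.3816, 0.5035, -0.2482)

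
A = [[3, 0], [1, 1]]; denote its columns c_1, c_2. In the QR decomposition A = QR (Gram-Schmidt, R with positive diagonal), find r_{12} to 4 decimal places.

q_1 = c_1/‖c_1‖ = (3, 1)/3.1623 = (0.9487, 0.3162).
r_{12} = q_1·c_2 = 0.3162.

r_{12} = 0.3162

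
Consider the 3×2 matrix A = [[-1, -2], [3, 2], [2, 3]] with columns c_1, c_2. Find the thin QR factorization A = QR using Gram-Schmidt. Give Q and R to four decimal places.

Q = [[-0.2673, -0.5774], [0.8018, -0.5774], [0.5345, 0.5774]], R = [[3.7417, 3.7417], [0.0000, 1.7321]]

c_1 = (-1, 3, 2); ‖c_1‖ = 3.7417, so e_1 = (-0.2673, 0.8018, 0.5345).
e_1·c_2 = (-0.2673)·(-2) + 0.8018·2 + 0.5345·3 = 3.7417.
u_2 = c_2 − 3.7417·e_1 = (-1.0000, -1.0000, 1.0000).
‖u_2‖ = 1.7321, so e_2 = (-0.5774, -0.5774, 0.5774).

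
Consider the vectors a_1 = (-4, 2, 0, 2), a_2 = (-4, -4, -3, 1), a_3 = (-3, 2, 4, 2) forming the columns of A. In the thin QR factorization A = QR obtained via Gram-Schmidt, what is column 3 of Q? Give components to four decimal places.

a_1 = (-4, 2, 0, 2); ‖a_1‖ = 4.8990, so q_1 = (-0.8165, 0.4082, 0.0000, 0.4082).
q_1·a_2 = (-0.8165)·(-4) + 0.4082·(-4) + 0.0000·(-3) + 0.4082·1 = 2.0412.
u_2 = a_2 − 2.0412·q_1 = (-2.3333, -4.8333, -3.0000, 0.1667).
‖u_2‖ = 6.1509, so q_2 = (-0.3793, -0.7858, -0.4877, 0.0271).
q_1·a_3 = (-0.8165)·(-3) + 0.4082·2 + 0.0000·4 + 0.4082·2 = 4.0825; q_2·a_3 = (-0.3793)·(-3) + (-0.7858)·2 + (-0.4877)·4 + 0.0271·2 = -2.3303.
u_3 = a_3 − 4.0825·q_1 + 2.3303·q_2 = (-0.5507, -1.4978, 2.8634, 0.3965).
‖u_3‖ = 3.3020, so q_3 = (-0.1668, -0.4536, 0.8672, 0.1201).

q_3 = (-0.1668, -0.4536, 0.8672, 0.1201)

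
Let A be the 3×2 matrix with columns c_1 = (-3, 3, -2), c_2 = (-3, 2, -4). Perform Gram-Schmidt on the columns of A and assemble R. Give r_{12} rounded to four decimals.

e_1 = c_1/‖c_1‖ = (-3, 3, -2)/4.6904 = (-0.6396, 0.6396, -0.4264).
r_{12} = e_1·c_2 = 4.9036.

r_{12} = 4.9036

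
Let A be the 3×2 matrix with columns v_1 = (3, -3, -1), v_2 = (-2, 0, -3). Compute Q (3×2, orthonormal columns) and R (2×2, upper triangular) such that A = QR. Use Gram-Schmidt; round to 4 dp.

Q = [[0.6882, -0.4313], [-0.6882, -0.1338], [-0.2294, -0.8922]], R = [[4.3589, -0.6882], [0.0000, 3.5393]]

v_1 = (3, -3, -1); ‖v_1‖ = 4.3589, so q_1 = (0.6882, -0.6882, -0.2294).
q_1·v_2 = 0.6882·(-2) + (-0.6882)·0 + (-0.2294)·(-3) = -0.6882.
u_2 = v_2 + 0.6882·q_1 = (-1.5263, -0.4737, -3.1579).
‖u_2‖ = 3.5393, so q_2 = (-0.4313, -0.1338, -0.8922).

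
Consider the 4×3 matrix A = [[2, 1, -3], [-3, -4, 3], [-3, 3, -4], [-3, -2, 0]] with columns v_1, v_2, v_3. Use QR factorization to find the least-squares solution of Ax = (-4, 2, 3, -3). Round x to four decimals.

v_1 = (2, -3, -3, -3); ‖v_1‖ = 5.5678, so q_1 = (0.3592, -0.5388, -0.5388, -0.5388).
q_1·v_2 = 0.3592·1 + (-0.5388)·(-4) + (-0.5388)·3 + (-0.5388)·(-2) = 1.9757.
u_2 = v_2 − 1.9757·q_1 = (0.2903, -2.9355, 4.0645, -0.9355).
‖u_2‖ = 5.1085, so q_2 = (0.0568, -0.5746, 0.7956, -0.1831).
q_1·v_3 = 0.3592·(-3) + (-0.5388)·3 + (-0.5388)·(-4) + (-0.5388)·0 = -0.5388; q_2·v_3 = 0.0568·(-3) + (-0.5746)·3 + 0.7956·(-4) + (-0.1831)·0 = -5.0769.
u_3 = v_3 + 0.5388·q_1 + 5.0769·q_2 = (-2.5179, -0.2077, -0.2509, -1.2200).
‖u_3‖ = 2.8168, so q_3 = (-0.8939, -0.0737, -0.0891, -0.4331).
Qᵀb = (-2.5145, 1.5597, 4.4602).
Back-substitute: x_3 = 4.4602/2.8168 = 1.5834.
x_2 = (1.5597 + 5.0769·1.5834)/5.1085 = 1.8790.
x_1 = (-2.5145 − 1.9757·1.8790 + 0.5388·1.5834)/5.5678 = -0.9651.

x = (-0.9651, 1.8790, 1.5834)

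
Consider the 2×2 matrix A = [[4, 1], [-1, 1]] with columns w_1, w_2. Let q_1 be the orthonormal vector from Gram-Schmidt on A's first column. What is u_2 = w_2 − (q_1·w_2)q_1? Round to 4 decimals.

u_2 = (0.2941, 1.1765)

q_1 = w_1/‖w_1‖ = (4, -1)/4.1231 = (0.9701, -0.2425).
r_{12} = q_1·w_2 = 0.7276.
u_2 = w_2 − 0.7276·q_1 = (0.2941, 1.1765).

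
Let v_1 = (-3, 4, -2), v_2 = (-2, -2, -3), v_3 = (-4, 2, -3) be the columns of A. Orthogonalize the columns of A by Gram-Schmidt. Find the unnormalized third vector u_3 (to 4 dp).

v_1 = (-3, 4, -2); ‖v_1‖ = 5.3852, so q_1 = (-0.5571, 0.7428, -0.3714).
q_1·v_2 = (-0.5571)·(-2) + 0.7428·(-2) + (-0.3714)·(-3) = 0.7428.
u_2 = v_2 − 0.7428·q_1 = (-1.5862, -2.5517, -2.7241).
‖u_2‖ = 4.0556, so q_2 = (-0.3911, -0.6292, -0.6717).
q_1·v_3 = (-0.5571)·(-4) + 0.7428·2 + (-0.3714)·(-3) = 4.8281; q_2·v_3 = (-0.3911)·(-4) + (-0.6292)·2 + (-0.6717)·(-3) = 2.3212.
u_3 = v_3 − 4.8281·q_1 − 2.3212·q_2 = (-0.4025, -0.1258, 0.3522).

u_3 = (-0.4025, -0.1258, 0.3522)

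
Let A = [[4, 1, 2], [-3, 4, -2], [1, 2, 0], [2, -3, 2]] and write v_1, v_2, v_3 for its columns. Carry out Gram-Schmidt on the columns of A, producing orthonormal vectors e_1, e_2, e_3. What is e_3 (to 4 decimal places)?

e_3 = (0.1782, 0.6236, -0.2673, 0.7127)

v_1 = (4, -3, 1, 2); ‖v_1‖ = 5.4772, so e_1 = (0.7303, -0.5477, 0.1826, 0.3651).
e_1·v_2 = 0.7303·1 + (-0.5477)·4 + 0.1826·2 + 0.3651·(-3) = -2.1909.
u_2 = v_2 + 2.1909·e_1 = (2.6000, 2.8000, 2.4000, -2.2000).
‖u_2‖ = 5.0200, so e_2 = (0.5179, 0.5578, 0.4781, -0.4383).
e_1·v_3 = 0.7303·2 + (-0.5477)·(-2) + 0.1826·0 + 0.3651·2 = 3.2863; e_2·v_3 = 0.5179·2 + 0.5578·(-2) + 0.4781·0 + (-0.4383)·2 = -0.9562.
u_3 = v_3 − 3.2863·e_1 + 0.9562·e_2 = (0.0952, 0.3333, -0.1429, 0.3810).
‖u_3‖ = 0.5345, so e_3 = (0.1782, 0.6236, -0.2673, 0.7127).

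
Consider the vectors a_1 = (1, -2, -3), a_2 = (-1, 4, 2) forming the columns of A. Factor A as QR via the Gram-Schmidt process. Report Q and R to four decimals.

Q = [[0.2673, 0.0322], [-0.5345, 0.8365], [-0.8018, -0.5470]], R = [[3.7417, -4.0089], [0.0000, 2.2200]]

a_1 = (1, -2, -3); ‖a_1‖ = 3.7417, so q_1 = (0.2673, -0.5345, -0.8018).
q_1·a_2 = 0.2673·(-1) + (-0.5345)·4 + (-0.8018)·2 = -4.0089.
u_2 = a_2 + 4.0089·q_1 = (0.0714, 1.8571, -1.2143).
‖u_2‖ = 2.2200, so q_2 = (0.0322, 0.8365, -0.5470).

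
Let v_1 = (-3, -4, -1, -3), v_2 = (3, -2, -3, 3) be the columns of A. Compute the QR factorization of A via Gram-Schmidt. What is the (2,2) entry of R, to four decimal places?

v_1 = (-3, -4, -1, -3); ‖v_1‖ = 5.9161, so e_1 = (-0.5071, -0.6761, -0.1690, -0.5071).
e_1·v_2 = (-0.5071)·3 + (-0.6761)·(-2) + (-0.1690)·(-3) + (-0.5071)·3 = -1.1832.
u_2 = v_2 + 1.1832·e_1 = (2.4000, -2.8000, -3.2000, 2.4000).
r_{22} = ‖u_2‖ = 5.4406.

r_{22} = 5.4406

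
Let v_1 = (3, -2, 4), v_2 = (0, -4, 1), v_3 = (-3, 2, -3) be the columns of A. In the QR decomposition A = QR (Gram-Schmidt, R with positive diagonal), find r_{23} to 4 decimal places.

e_1 = v_1/‖v_1‖ = (3, -2, 4)/5.3852 = (0.5571, -0.3714, 0.7428).
r_{12} = e_1·v_2 = 2.2283.
u_2 = v_2 − 2.2283·e_1 = (-1.2414, -3.1724, -0.6552).
‖u_2‖ = 3.4691, so e_2 = (-0.3578, -0.9145, -0.1889).
r_{23} = e_2·v_3 = -0.1889.

r_{23} = -0.1889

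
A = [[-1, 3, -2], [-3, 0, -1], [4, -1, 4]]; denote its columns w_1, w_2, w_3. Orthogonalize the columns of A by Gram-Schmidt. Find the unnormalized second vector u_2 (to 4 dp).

u_2 = (2.7308, -0.8077, 0.0769)

w_1 = (-1, -3, 4); ‖w_1‖ = 5.0990, so e_1 = (-0.1961, -0.5883, 0.7845).
e_1·w_2 = (-0.1961)·3 + (-0.5883)·0 + 0.7845·(-1) = -1.3728.
u_2 = w_2 + 1.3728·e_1 = (2.7308, -0.8077, 0.0769).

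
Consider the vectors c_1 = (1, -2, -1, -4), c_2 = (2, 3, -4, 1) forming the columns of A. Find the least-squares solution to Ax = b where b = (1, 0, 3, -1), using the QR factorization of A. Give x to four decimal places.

e_1 = c_1/‖c_1‖ = (1, -2, -1, -4)/4.6904 = (0.2132, -0.4264, -0.2132, -0.8528).
r_{12} = e_1·c_2 = -0.8528.
u_2 = c_2 + 0.8528·e_1 = (2.1818, 2.6364, -4.1818, 0.2727).
‖u_2‖ = 5.4104, so e_2 = (0.4033, 0.4873, -0.7729, 0.0504).
Qᵀb = (0.4264, -1.9659).
Back-substitute: x_2 = -1.9659/5.4104 = -0.3634.
x_1 = (0.4264 + 0.8528·(-0.3634))/4.6904 = 0.0248.

x = (0.0248, -0.3634)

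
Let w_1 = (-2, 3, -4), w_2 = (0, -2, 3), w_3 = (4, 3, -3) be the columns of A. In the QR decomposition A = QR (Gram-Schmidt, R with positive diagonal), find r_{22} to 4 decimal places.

w_1 = (-2, 3, -4); ‖w_1‖ = 5.3852, so q_1 = (-0.3714, 0.5571, -0.7428).
q_1·w_2 = (-0.3714)·0 + 0.5571·(-2) + (-0.7428)·3 = -3.3425.
u_2 = w_2 + 3.3425·q_1 = (-1.2414, -0.1379, 0.5172).
r_{22} = ‖u_2‖ = 1.3519.

r_{22} = 1.3519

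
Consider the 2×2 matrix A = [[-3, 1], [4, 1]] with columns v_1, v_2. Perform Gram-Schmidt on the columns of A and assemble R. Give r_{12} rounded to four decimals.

r_{12} = 0.2000

v_1 = (-3, 4); ‖v_1‖ = 5.0000, so e_1 = (-0.6000, 0.8000).
r_{12} = e_1·v_2 = 0.2000.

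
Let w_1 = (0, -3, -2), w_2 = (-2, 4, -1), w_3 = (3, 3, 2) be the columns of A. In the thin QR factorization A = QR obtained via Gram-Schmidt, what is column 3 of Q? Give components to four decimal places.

q_3 = (0.8363, 0.3041, -0.4562)

q_1 = w_1/‖w_1‖ = (0, -3, -2)/3.6056 = (0.0000, -0.8321, -0.5547).
r_{12} = q_1·w_2 = -2.7735.
u_2 = w_2 + 2.7735·q_1 = (-2.0000, 1.6923, -2.5385).
‖u_2‖ = 3.6480, so q_2 = (-0.5482, 0.4639, -0.6959).
r_{13} = q_1·w_3 = -3.6056; r_{23} = q_2·w_3 = -1.6447.
u_3 = w_3 + 3.6056·q_1 + 1.6447·q_2 = (2.0983, 0.7630, -1.1445).
‖u_3‖ = 2.5089, so q_3 = (0.8363, 0.3041, -0.4562).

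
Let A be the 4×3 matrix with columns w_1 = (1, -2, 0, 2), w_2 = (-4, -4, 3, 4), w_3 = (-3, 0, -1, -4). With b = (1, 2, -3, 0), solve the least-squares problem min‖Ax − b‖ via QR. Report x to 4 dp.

w_1 = (1, -2, 0, 2); ‖w_1‖ = 3.0000, so q_1 = (0.3333, -0.6667, 0.0000, 0.6667).
q_1·w_2 = 0.3333·(-4) + (-0.6667)·(-4) + 0.0000·3 + 0.6667·4 = 4.0000.
u_2 = w_2 − 4.0000·q_1 = (-5.3333, -1.3333, 3.0000, 1.3333).
‖u_2‖ = 6.4031, so q_2 = (-0.8329, -0.2082, 0.4685, 0.2082).
q_1·w_3 = 0.3333·(-3) + (-0.6667)·0 + 0.0000·(-1) + 0.6667·(-4) = -3.6667; q_2·w_3 = (-0.8329)·(-3) + (-0.2082)·0 + 0.4685·(-1) + 0.2082·(-4) = 1.1973.
u_3 = w_3 + 3.6667·q_1 − 1.1973·q_2 = (-0.7805, -2.1951, -1.5610, -1.8049).
‖u_3‖ = 3.3350, so q_3 = (-0.2340, -0.6582, -0.4681, -0.5412).
Qᵀb = (-1.0000, -2.6550, -0.1463).
Back-substitute: x_3 = -0.1463/3.3350 = -0.0439.
x_2 = (-2.6550 − 1.1973·(-0.0439))/6.4031 = -0.4064.
x_1 = (-1.0000 − 4.0000·(-0.4064) + 3.6667·(-0.0439))/3.0000 = 0.1550.

x = (0.1550, -0.4064, -0.0439)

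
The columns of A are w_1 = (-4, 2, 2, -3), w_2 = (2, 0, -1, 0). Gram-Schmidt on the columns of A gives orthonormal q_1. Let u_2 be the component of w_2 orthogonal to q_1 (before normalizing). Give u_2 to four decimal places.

u_2 = (0.7879, 0.6061, -0.3939, -0.9091)

w_1 = (-4, 2, 2, -3); ‖w_1‖ = 5.7446, so q_1 = (-0.6963, 0.3482, 0.3482, -0.5222).
q_1·w_2 = (-0.6963)·2 + 0.3482·0 + 0.3482·(-1) + (-0.5222)·0 = -1.7408.
u_2 = w_2 + 1.7408·q_1 = (0.7879, 0.6061, -0.3939, -0.9091).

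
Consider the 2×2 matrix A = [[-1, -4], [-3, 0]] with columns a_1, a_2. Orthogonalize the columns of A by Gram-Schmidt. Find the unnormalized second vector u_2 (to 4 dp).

u_2 = (-3.6000, 1.2000)

a_1 = (-1, -3); ‖a_1‖ = 3.1623, so q_1 = (-0.3162, -0.9487).
q_1·a_2 = (-0.3162)·(-4) + (-0.9487)·0 = 1.2649.
u_2 = a_2 − 1.2649·q_1 = (-3.6000, 1.2000).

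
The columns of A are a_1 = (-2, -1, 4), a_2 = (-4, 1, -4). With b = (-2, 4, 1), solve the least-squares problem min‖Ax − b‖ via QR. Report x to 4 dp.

x = (0.3333, 0.3333)

a_1 = (-2, -1, 4); ‖a_1‖ = 4.5826, so e_1 = (-0.4364, -0.2182, 0.8729).
e_1·a_2 = (-0.4364)·(-4) + (-0.2182)·1 + 0.8729·(-4) = -1.9640.
u_2 = a_2 + 1.9640·e_1 = (-4.8571, 0.5714, -2.2857).
‖u_2‖ = 5.3984, so e_2 = (-0.8997, 0.1059, -0.4234).
Qᵀb = (0.8729, 1.7995).
Back-substitute: x_2 = 1.7995/5.3984 = 0.3333.
x_1 = (0.8729 + 1.9640·0.3333)/4.5826 = 0.3333.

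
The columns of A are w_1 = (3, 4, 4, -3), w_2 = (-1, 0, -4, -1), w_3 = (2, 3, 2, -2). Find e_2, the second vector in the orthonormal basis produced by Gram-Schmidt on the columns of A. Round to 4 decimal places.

w_1 = (3, 4, 4, -3); ‖w_1‖ = 7.0711, so e_1 = (0.4243, 0.5657, 0.5657, -0.4243).
e_1·w_2 = 0.4243·(-1) + 0.5657·0 + 0.5657·(-4) + (-0.4243)·(-1) = -2.2627.
u_2 = w_2 + 2.2627·e_1 = (-0.0400, 1.2800, -2.7200, -1.9600).
‖u_2‖ = 3.5889, so e_2 = (-0.0111, 0.3567, -0.7579, -0.5461).

e_2 = (-0.0111, 0.3567, -0.7579, -0.5461)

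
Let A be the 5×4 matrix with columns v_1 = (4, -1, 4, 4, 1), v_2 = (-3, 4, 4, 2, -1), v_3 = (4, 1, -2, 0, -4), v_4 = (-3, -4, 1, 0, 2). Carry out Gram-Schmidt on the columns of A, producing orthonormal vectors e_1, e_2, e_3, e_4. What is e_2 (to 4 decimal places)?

v_1 = (4, -1, 4, 4, 1); ‖v_1‖ = 7.0711, so e_1 = (0.5657, -0.1414, 0.5657, 0.5657, 0.1414).
e_1·v_2 = 0.5657·(-3) + (-0.1414)·4 + 0.5657·4 + 0.5657·2 + 0.1414·(-1) = 0.9899.
u_2 = v_2 − 0.9899·e_1 = (-3.5600, 4.1400, 3.4400, 1.4400, -1.1400).
‖u_2‖ = 6.7097, so e_2 = (-0.5306, 0.6170, 0.5127, 0.2146, -0.1699).

e_2 = (-0.5306, 0.6170, 0.5127, 0.2146, -0.1699)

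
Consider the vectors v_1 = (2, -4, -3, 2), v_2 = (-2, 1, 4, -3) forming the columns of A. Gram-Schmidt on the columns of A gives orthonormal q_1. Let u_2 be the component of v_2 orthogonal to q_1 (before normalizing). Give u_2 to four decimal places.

v_1 = (2, -4, -3, 2); ‖v_1‖ = 5.7446, so q_1 = (0.3482, -0.6963, -0.5222, 0.3482).
q_1·v_2 = 0.3482·(-2) + (-0.6963)·1 + (-0.5222)·4 + 0.3482·(-3) = -4.5260.
u_2 = v_2 + 4.5260·q_1 = (-0.4242, -2.1515, 1.6364, -1.4242).

u_2 = (-0.4242, -2.1515, 1.6364, -1.4242)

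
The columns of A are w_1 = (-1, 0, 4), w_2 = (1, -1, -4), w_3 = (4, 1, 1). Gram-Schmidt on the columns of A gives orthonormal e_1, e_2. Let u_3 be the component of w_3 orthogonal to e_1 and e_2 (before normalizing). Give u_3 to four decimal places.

u_3 = (4.0000, 0.0000, 1.0000)

w_1 = (-1, 0, 4); ‖w_1‖ = 4.1231, so e_1 = (-0.2425, 0.0000, 0.9701).
e_1·w_2 = (-0.2425)·1 + 0.0000·(-1) + 0.9701·(-4) = -4.1231.
u_2 = w_2 + 4.1231·e_1 = (0.0000, -1.0000, 0.0000).
‖u_2‖ = 1.0000, so e_2 = (0.0000, -1.0000, 0.0000).
e_1·w_3 = (-0.2425)·4 + 0.0000·1 + 0.9701·1 = 0.0000; e_2·w_3 = 0.0000·4 + (-1.0000)·1 + 0.0000·1 = -1.0000.
u_3 = w_3 + 0.0000·e_1 + 1.0000·e_2 = (4.0000, 0.0000, 1.0000).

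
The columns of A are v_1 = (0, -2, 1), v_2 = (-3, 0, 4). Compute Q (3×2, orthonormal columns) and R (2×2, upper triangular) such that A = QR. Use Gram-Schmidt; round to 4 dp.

v_1 = (0, -2, 1); ‖v_1‖ = 2.2361, so q_1 = (0.0000, -0.8944, 0.4472).
q_1·v_2 = 0.0000·(-3) + (-0.8944)·0 + 0.4472·4 = 1.7889.
u_2 = v_2 − 1.7889·q_1 = (-3.0000, 1.6000, 3.2000).
‖u_2‖ = 4.6690, so q_2 = (-0.6425, 0.3427, 0.6854).

Q = [[0.0000, -0.6425], [-0.8944, 0.3427], [0.4472, 0.6854]], R = [[2.2361, 1.7889], [0.0000, 4.6690]]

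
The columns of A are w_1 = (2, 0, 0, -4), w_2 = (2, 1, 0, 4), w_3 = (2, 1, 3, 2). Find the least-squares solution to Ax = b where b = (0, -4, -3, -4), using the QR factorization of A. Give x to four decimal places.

x = (0.6304, 0.0784, -1.0832)

w_1 = (2, 0, 0, -4); ‖w_1‖ = 4.4721, so q_1 = (0.4472, 0.0000, 0.0000, -0.8944).
q_1·w_2 = 0.4472·2 + 0.0000·1 + 0.0000·0 + (-0.8944)·4 = -2.6833.
u_2 = w_2 + 2.6833·q_1 = (3.2000, 1.0000, 0.0000, 1.6000).
‖u_2‖ = 3.7148, so q_2 = (0.8614, 0.2692, 0.0000, 0.4307).
q_1·w_3 = 0.4472·2 + 0.0000·1 + 0.0000·3 + (-0.8944)·2 = -0.8944; q_2·w_3 = 0.8614·2 + 0.2692·1 + 0.0000·3 + 0.4307·2 = 2.8534.
u_3 = w_3 + 0.8944·q_1 − 2.8534·q_2 = (-0.0580, 0.2319, 3.0000, -0.0290).
‖u_3‖ = 3.0096, so q_3 = (-0.0193, 0.0770, 0.9968, -0.0096).
Qᵀb = (3.5777, -2.7996, -3.2600).
Back-substitute: x_3 = -3.2600/3.0096 = -1.0832.
x_2 = (-2.7996 − 2.8534·(-1.0832))/3.7148 = 0.0784.
x_1 = (3.5777 + 2.6833·0.0784 + 0.8944·(-1.0832))/4.4721 = 0.6304.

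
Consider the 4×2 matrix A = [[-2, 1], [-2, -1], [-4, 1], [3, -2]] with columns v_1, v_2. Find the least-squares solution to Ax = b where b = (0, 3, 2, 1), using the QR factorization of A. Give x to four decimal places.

x = (-0.8168, -1.5954)

v_1 = (-2, -2, -4, 3); ‖v_1‖ = 5.7446, so e_1 = (-0.3482, -0.3482, -0.6963, 0.5222).
e_1·v_2 = (-0.3482)·1 + (-0.3482)·(-1) + (-0.6963)·1 + 0.5222·(-2) = -1.7408.
u_2 = v_2 + 1.7408·e_1 = (0.3939, -1.6061, -0.2121, -1.0909).
‖u_2‖ = 1.9924, so e_2 = (0.1977, -0.8061, -0.1065, -0.5475).
Qᵀb = (-1.9149, -3.1787).
Back-substitute: x_2 = -3.1787/1.9924 = -1.5954.
x_1 = (-1.9149 + 1.7408·(-1.5954))/5.7446 = -0.8168.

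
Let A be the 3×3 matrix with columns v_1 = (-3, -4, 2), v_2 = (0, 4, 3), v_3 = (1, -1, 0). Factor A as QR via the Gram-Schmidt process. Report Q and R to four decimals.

Q = [[-0.5571, -0.2228, 0.8000], [-0.7428, 0.5645, -0.3600], [0.3714, 0.7948, 0.4800]], R = [[5.3852, -1.8570, 0.1857], [0.0000, 4.6424, -0.7873], [0.0000, 0.0000, 1.1600]]

v_1 = (-3, -4, 2); ‖v_1‖ = 5.3852, so e_1 = (-0.5571, -0.7428, 0.3714).
e_1·v_2 = (-0.5571)·0 + (-0.7428)·4 + 0.3714·3 = -1.8570.
u_2 = v_2 + 1.8570·e_1 = (-1.0345, 2.6207, 3.6897).
‖u_2‖ = 4.6424, so e_2 = (-0.2228, 0.5645, 0.7948).
e_1·v_3 = (-0.5571)·1 + (-0.7428)·(-1) + 0.3714·0 = 0.1857; e_2·v_3 = (-0.2228)·1 + 0.5645·(-1) + 0.7948·0 = -0.7873.
u_3 = v_3 − 0.1857·e_1 + 0.7873·e_2 = (0.9280, -0.4176, 0.5568).
‖u_3‖ = 1.1600, so e_3 = (0.8000, -0.3600, 0.4800).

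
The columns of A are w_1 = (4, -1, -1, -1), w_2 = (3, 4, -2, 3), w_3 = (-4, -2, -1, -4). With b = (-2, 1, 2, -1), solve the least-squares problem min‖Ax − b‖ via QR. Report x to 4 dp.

w_1 = (4, -1, -1, -1); ‖w_1‖ = 4.3589, so e_1 = (0.9177, -0.2294, -0.2294, -0.2294).
e_1·w_2 = 0.9177·3 + (-0.2294)·4 + (-0.2294)·(-2) + (-0.2294)·3 = 1.6059.
u_2 = w_2 − 1.6059·e_1 = (1.5263, 4.3684, -1.6316, 3.3684).
‖u_2‖ = 5.9516, so e_2 = (0.2565, 0.7340, -0.2741, 0.5660).
e_1·w_3 = 0.9177·(-4) + (-0.2294)·(-2) + (-0.2294)·(-1) + (-0.2294)·(-4) = -2.0647; e_2·w_3 = 0.2565·(-4) + 0.7340·(-2) + (-0.2741)·(-1) + 0.5660·(-4) = -4.4836.
u_3 = w_3 + 2.0647·e_1 + 4.4836·e_2 = (-0.9554, 0.8172, -2.7028, -1.9361).
‖u_3‖ = 3.5545, so e_3 = (-0.2688, 0.2299, -0.7604, -0.5447).
Qᵀb = (-2.2942, -0.8932, -0.2086).
Back-substitute: x_3 = -0.2086/3.5545 = -0.0587.
x_2 = (-0.8932 + 4.4836·(-0.0587))/5.9516 = -0.1943.
x_1 = (-2.2942 − 1.6059·(-0.1943) + 2.0647·(-0.0587))/4.3589 = -0.4825.

x = (-0.4825, -0.1943, -0.0587)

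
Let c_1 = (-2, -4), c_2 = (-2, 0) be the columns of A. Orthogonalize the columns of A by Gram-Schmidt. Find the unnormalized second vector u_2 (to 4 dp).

c_1 = (-2, -4); ‖c_1‖ = 4.4721, so q_1 = (-0.4472, -0.8944).
q_1·c_2 = (-0.4472)·(-2) + (-0.8944)·0 = 0.8944.
u_2 = c_2 − 0.8944·q_1 = (-1.6000, 0.8000).

u_2 = (-1.6000, 0.8000)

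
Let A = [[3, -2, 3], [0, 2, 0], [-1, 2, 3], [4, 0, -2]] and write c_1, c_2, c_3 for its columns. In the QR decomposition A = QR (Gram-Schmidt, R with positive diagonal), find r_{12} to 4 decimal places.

r_{12} = -1.5689

c_1 = (3, 0, -1, 4); ‖c_1‖ = 5.0990, so e_1 = (0.5883, 0.0000, -0.1961, 0.7845).
r_{12} = e_1·c_2 = -1.5689.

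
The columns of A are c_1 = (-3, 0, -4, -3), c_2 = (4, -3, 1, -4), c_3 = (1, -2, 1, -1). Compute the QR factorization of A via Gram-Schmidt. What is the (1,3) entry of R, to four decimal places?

c_1 = (-3, 0, -4, -3); ‖c_1‖ = 5.8310, so q_1 = (-0.5145, 0.0000, -0.6860, -0.5145).
r_{13} = q_1·c_3 = -0.6860.

r_{13} = -0.6860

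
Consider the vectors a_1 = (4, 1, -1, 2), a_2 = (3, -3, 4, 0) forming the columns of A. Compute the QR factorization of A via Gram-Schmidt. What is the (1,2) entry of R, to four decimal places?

a_1 = (4, 1, -1, 2); ‖a_1‖ = 4.6904, so e_1 = (0.8528, 0.2132, -0.2132, 0.4264).
r_{12} = e_1·a_2 = 1.0660.

r_{12} = 1.0660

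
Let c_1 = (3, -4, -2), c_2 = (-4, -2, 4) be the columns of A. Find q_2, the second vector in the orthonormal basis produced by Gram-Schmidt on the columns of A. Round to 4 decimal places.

q_2 = (-0.4952, -0.6561, 0.5695)

q_1 = c_1/‖c_1‖ = (3, -4, -2)/5.3852 = (0.5571, -0.7428, -0.3714).
r_{12} = q_1·c_2 = -2.2283.
u_2 = c_2 + 2.2283·q_1 = (-2.7586, -3.6552, 3.1724).
‖u_2‖ = 5.5709, so q_2 = (-0.4952, -0.6561, 0.5695).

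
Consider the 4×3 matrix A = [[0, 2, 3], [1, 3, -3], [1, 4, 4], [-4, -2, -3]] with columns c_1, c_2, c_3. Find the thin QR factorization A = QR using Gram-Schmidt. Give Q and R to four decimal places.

q_1 = c_1/‖c_1‖ = (0, 1, 1, -4)/4.2426 = (0.0000, 0.2357, 0.2357, -0.9428).
r_{12} = q_1·c_2 = 3.5355.
u_2 = c_2 − 3.5355·q_1 = (2.0000, 2.1667, 3.1667, 1.3333).
‖u_2‖ = 4.5277, so q_2 = (0.4417, 0.4785, 0.6994, 0.2945).
r_{13} = q_1·c_3 = 3.0641; r_{23} = q_2·c_3 = 1.8037.
u_3 = c_3 − 3.0641·q_1 − 1.8037·q_2 = (2.2033, -4.5854, 2.0163, -0.6423).
‖u_3‖ = 5.5098, so q_3 = (0.3999, -0.8322, 0.3659, -0.1166).

Q = [[0.0000, 0.4417, 0.3999], [0.2357, 0.4785, -0.8322], [0.2357, 0.6994, 0.3659], [-0.9428, 0.2945, -0.1166]], R = [[4.2426, 3.5355, 3.0641], [0.0000, 4.5277, 1.8037], [0.0000, 0.0000, 5.5098]]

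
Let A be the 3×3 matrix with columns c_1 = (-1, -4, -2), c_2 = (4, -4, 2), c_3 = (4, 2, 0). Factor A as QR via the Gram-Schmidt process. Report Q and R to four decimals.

Q = [[-0.2182, 0.7632, 0.6082], [-0.8729, -0.4314, 0.2281], [-0.4364, 0.4811, -0.7603]], R = [[4.5826, 1.7457, -2.6186], [0.0000, 5.7404, 2.1900], [0.0000, 0.0000, 2.8891]]

c_1 = (-1, -4, -2); ‖c_1‖ = 4.5826, so q_1 = (-0.2182, -0.8729, -0.4364).
q_1·c_2 = (-0.2182)·4 + (-0.8729)·(-4) + (-0.4364)·2 = 1.7457.
u_2 = c_2 − 1.7457·q_1 = (4.3810, -2.4762, 2.7619).
‖u_2‖ = 5.7404, so q_2 = (0.7632, -0.4314, 0.4811).
q_1·c_3 = (-0.2182)·4 + (-0.8729)·2 + (-0.4364)·0 = -2.6186; q_2·c_3 = 0.7632·4 + (-0.4314)·2 + 0.4811·0 = 2.1900.
u_3 = c_3 + 2.6186·q_1 − 2.1900·q_2 = (1.7572, 0.6590, -2.1965).
‖u_3‖ = 2.8891, so q_3 = (0.6082, 0.2281, -0.7603).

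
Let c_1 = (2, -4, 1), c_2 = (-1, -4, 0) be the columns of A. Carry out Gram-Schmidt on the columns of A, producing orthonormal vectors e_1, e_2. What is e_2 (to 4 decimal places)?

c_1 = (2, -4, 1); ‖c_1‖ = 4.5826, so e_1 = (0.4364, -0.8729, 0.2182).
e_1·c_2 = 0.4364·(-1) + (-0.8729)·(-4) + 0.2182·0 = 3.0551.
u_2 = c_2 − 3.0551·e_1 = (-2.3333, -1.3333, -0.6667).
‖u_2‖ = 2.7689, so e_2 = (-0.8427, -0.4815, -0.2408).

e_2 = (-0.8427, -0.4815, -0.2408)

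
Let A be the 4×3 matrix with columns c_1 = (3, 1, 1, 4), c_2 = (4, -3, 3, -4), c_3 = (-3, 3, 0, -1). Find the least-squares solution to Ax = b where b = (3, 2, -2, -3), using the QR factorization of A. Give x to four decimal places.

e_1 = c_1/‖c_1‖ = (3, 1, 1, 4)/5.1962 = (0.5774, 0.1925, 0.1925, 0.7698).
r_{12} = e_1·c_2 = -0.7698.
u_2 = c_2 + 0.7698·e_1 = (4.4444, -2.8519, 3.1481, -3.4074).
‖u_2‖ = 7.0290, so e_2 = (0.6323, -0.4057, 0.4479, -0.4848).
r_{13} = e_1·c_3 = -1.9245; r_{23} = e_2·c_3 = -2.6293.
u_3 = c_3 + 1.9245·e_1 + 2.6293·e_2 = (-0.2264, 2.3036, 1.5480, -0.7931).
‖u_3‖ = 2.8954, so e_3 = (-0.0782, 0.7956, 0.5346, -0.2739).
Qᵀb = (-0.5774, 1.6440, 1.1092).
Back-substitute: x_3 = 1.1092/2.8954 = 0.3831.
x_2 = (1.6440 + 2.6293·0.3831)/7.0290 = 0.3772.
x_1 = (-0.5774 + 0.7698·0.3772 + 1.9245·0.3831)/5.1962 = 0.0866.

x = (0.0866, 0.3772, 0.3831)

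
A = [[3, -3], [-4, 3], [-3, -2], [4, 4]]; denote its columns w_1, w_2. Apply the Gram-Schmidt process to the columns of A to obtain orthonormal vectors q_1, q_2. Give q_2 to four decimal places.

w_1 = (3, -4, -3, 4); ‖w_1‖ = 7.0711, so q_1 = (0.4243, -0.5657, -0.4243, 0.5657).
q_1·w_2 = 0.4243·(-3) + (-0.5657)·3 + (-0.4243)·(-2) + 0.5657·4 = 0.1414.
u_2 = w_2 − 0.1414·q_1 = (-3.0600, 3.0800, -1.9400, 3.9200).
‖u_2‖ = 6.1628, so q_2 = (-0.4965, 0.4998, -0.3148, 0.6361).

q_2 = (-0.4965, 0.4998, -0.3148, 0.6361)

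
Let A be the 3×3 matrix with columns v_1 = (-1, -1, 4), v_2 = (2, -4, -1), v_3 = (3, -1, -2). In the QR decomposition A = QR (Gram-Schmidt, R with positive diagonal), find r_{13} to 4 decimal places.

r_{13} = -2.3570

v_1 = (-1, -1, 4); ‖v_1‖ = 4.2426, so e_1 = (-0.2357, -0.2357, 0.9428).
r_{13} = e_1·v_3 = -2.3570.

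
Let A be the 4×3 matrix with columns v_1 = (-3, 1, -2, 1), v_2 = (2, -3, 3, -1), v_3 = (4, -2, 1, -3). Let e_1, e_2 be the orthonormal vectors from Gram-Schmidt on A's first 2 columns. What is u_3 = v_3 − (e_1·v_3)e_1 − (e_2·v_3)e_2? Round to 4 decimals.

e_1 = v_1/‖v_1‖ = (-3, 1, -2, 1)/3.8730 = (-0.7746, 0.2582, -0.5164, 0.2582).
r_{12} = e_1·v_2 = -4.1312.
u_2 = v_2 + 4.1312·e_1 = (-1.2000, -1.9333, 0.8667, 0.0667).
‖u_2‖ = 2.4358, so e_2 = (-0.4926, -0.7937, 0.3558, 0.0274).
r_{13} = e_1·v_3 = -4.9058; r_{23} = e_2·v_3 = -0.1095.
u_3 = v_3 + 4.9058·e_1 + 0.1095·e_2 = (0.1461, -0.8202, -1.4944, -1.7303).

u_3 = (0.1461, -0.8202, -1.4944, -1.7303)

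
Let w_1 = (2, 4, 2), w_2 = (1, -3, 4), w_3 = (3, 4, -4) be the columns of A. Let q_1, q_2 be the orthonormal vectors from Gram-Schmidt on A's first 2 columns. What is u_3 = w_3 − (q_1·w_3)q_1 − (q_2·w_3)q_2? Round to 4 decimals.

u_3 = (2.9097, -0.7935, -1.3226)

q_1 = w_1/‖w_1‖ = (2, 4, 2)/4.8990 = (0.4082, 0.8165, 0.4082).
r_{12} = q_1·w_2 = -0.4082.
u_2 = w_2 + 0.4082·q_1 = (1.1667, -2.6667, 4.1667).
‖u_2‖ = 5.0827, so q_2 = (0.2295, -0.5247, 0.8198).
r_{13} = q_1·w_3 = 2.8577; r_{23} = q_2·w_3 = -4.6892.
u_3 = w_3 − 2.8577·q_1 + 4.6892·q_2 = (2.9097, -0.7935, -1.3226).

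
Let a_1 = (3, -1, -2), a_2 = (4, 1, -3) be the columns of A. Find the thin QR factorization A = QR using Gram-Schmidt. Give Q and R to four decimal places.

Q = [[0.8018, 0.1543], [-0.2673, 0.9567], [-0.5345, -0.2469]], R = [[3.7417, 4.5434], [0.0000, 2.3146]]

a_1 = (3, -1, -2); ‖a_1‖ = 3.7417, so e_1 = (0.8018, -0.2673, -0.5345).
e_1·a_2 = 0.8018·4 + (-0.2673)·1 + (-0.5345)·(-3) = 4.5434.
u_2 = a_2 − 4.5434·e_1 = (0.3571, 2.2143, -0.5714).
‖u_2‖ = 2.3146, so e_2 = (0.1543, 0.9567, -0.2469).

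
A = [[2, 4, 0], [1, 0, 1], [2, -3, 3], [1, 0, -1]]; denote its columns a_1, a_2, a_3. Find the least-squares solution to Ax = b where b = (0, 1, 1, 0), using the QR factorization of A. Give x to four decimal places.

a_1 = (2, 1, 2, 1); ‖a_1‖ = 3.1623, so e_1 = (0.6325, 0.3162, 0.6325, 0.3162).
e_1·a_2 = 0.6325·4 + 0.3162·0 + 0.6325·(-3) + 0.3162·0 = 0.6325.
u_2 = a_2 − 0.6325·e_1 = (3.6000, -0.2000, -3.4000, -0.2000).
‖u_2‖ = 4.9598, so e_2 = (0.7258, -0.0403, -0.6855, -0.0403).
e_1·a_3 = 0.6325·0 + 0.3162·1 + 0.6325·3 + 0.3162·(-1) = 1.8974; e_2·a_3 = 0.7258·0 + (-0.0403)·1 + (-0.6855)·3 + (-0.0403)·(-1) = -2.0565.
u_3 = a_3 − 1.8974·e_1 + 2.0565·e_2 = (0.2927, 0.3171, 0.3902, -1.6829).
‖u_3‖ = 1.7807, so e_3 = (0.1644, 0.1781, 0.2192, -0.9451).
Qᵀb = (0.9487, -0.7258, 0.3972).
Back-substitute: x_3 = 0.3972/1.7807 = 0.2231.
x_2 = (-0.7258 + 2.0565·0.2231)/4.9598 = -0.0538.
x_1 = (0.9487 − 0.6325·(-0.0538) − 1.8974·0.2231)/3.1623 = 0.1769.

x = (0.1769, -0.0538, 0.2231)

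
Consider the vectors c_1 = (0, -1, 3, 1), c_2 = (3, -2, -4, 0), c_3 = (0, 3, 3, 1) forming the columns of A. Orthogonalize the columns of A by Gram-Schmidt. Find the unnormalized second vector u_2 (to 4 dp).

u_2 = (3.0000, -2.9091, -1.2727, 0.9091)

c_1 = (0, -1, 3, 1); ‖c_1‖ = 3.3166, so e_1 = (0.0000, -0.3015, 0.9045, 0.3015).
e_1·c_2 = 0.0000·3 + (-0.3015)·(-2) + 0.9045·(-4) + 0.3015·0 = -3.0151.
u_2 = c_2 + 3.0151·e_1 = (3.0000, -2.9091, -1.2727, 0.9091).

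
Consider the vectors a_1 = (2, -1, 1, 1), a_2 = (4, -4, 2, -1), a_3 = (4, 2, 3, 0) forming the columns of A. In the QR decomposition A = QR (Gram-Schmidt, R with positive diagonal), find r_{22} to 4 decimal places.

r_{22} = 3.5857

a_1 = (2, -1, 1, 1); ‖a_1‖ = 2.6458, so q_1 = (0.7559, -0.3780, 0.3780, 0.3780).
q_1·a_2 = 0.7559·4 + (-0.3780)·(-4) + 0.3780·2 + 0.3780·(-1) = 4.9135.
u_2 = a_2 − 4.9135·q_1 = (0.2857, -2.1429, 0.1429, -2.8571).
r_{22} = ‖u_2‖ = 3.5857.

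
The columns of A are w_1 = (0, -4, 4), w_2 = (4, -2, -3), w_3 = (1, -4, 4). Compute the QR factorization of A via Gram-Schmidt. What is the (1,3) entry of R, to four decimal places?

q_1 = w_1/‖w_1‖ = (0, -4, 4)/5.6569 = (0.0000, -0.7071, 0.7071).
r_{13} = q_1·w_3 = 5.6569.

r_{13} = 5.6569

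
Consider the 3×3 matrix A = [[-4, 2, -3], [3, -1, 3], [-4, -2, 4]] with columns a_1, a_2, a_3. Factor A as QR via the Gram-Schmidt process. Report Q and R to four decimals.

e_1 = a_1/‖a_1‖ = (-4, 3, -4)/6.4031 = (-0.6247, 0.4685, -0.6247).
r_{12} = e_1·a_2 = -0.4685.
u_2 = a_2 + 0.4685·e_1 = (1.7073, -0.7805, -2.2927).
‖u_2‖ = 2.9632, so e_2 = (0.5762, -0.2634, -0.7737).
r_{13} = e_1·a_3 = 0.7809; r_{23} = e_2·a_3 = -5.6136.
u_3 = a_3 − 0.7809·e_1 + 5.6136·e_2 = (0.7222, 1.1556, 0.1444).
‖u_3‖ = 1.3703, so e_3 = (0.5270, 0.8433, 0.1054).

Q = [[-0.6247, 0.5762, 0.5270], [0.4685, -0.2634, 0.8433], [-0.6247, -0.7737, 0.1054]], R = [[6.4031, -0.4685, 0.7809], [0.0000, 2.9632, -5.6136], [0.0000, 0.0000, 1.3703]]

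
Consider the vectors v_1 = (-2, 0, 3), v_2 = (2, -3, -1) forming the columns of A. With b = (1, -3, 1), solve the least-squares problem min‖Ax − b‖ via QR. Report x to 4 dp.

x = (0.6316, 1.0301)

v_1 = (-2, 0, 3); ‖v_1‖ = 3.6056, so q_1 = (-0.5547, 0.0000, 0.8321).
q_1·v_2 = (-0.5547)·2 + 0.0000·(-3) + 0.8321·(-1) = -1.9415.
u_2 = v_2 + 1.9415·q_1 = (0.9231, -3.0000, 0.6154).
‖u_2‖ = 3.1986, so q_2 = (0.2886, -0.9379, 0.1924).
Qᵀb = (0.2774, 3.2948).
Back-substitute: x_2 = 3.2948/3.1986 = 1.0301.
x_1 = (0.2774 + 1.9415·1.0301)/3.6056 = 0.6316.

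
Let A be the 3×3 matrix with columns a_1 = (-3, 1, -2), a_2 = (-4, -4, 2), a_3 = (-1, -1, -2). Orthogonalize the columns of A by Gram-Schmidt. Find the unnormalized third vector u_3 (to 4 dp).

a_1 = (-3, 1, -2); ‖a_1‖ = 3.7417, so q_1 = (-0.8018, 0.2673, -0.5345).
q_1·a_2 = (-0.8018)·(-4) + 0.2673·(-4) + (-0.5345)·2 = 1.0690.
u_2 = a_2 − 1.0690·q_1 = (-3.1429, -4.2857, 2.5714).
‖u_2‖ = 5.9040, so q_2 = (-0.5323, -0.7259, 0.4355).
q_1·a_3 = (-0.8018)·(-1) + 0.2673·(-1) + (-0.5345)·(-2) = 1.6036; q_2·a_3 = (-0.5323)·(-1) + (-0.7259)·(-1) + 0.4355·(-2) = 0.3871.
u_3 = a_3 − 1.6036·q_1 − 0.3871·q_2 = (0.4918, -1.1475, -1.3115).

u_3 = (0.4918, -1.1475, -1.3115)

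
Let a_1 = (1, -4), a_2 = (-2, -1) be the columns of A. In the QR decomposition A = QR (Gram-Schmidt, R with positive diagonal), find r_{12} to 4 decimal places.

r_{12} = 0.4851

a_1 = (1, -4); ‖a_1‖ = 4.1231, so e_1 = (0.2425, -0.9701).
r_{12} = e_1·a_2 = 0.4851.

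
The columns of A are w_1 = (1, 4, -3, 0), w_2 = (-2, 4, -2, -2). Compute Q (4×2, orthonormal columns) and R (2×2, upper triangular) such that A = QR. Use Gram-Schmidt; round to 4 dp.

Q = [[0.1961, -0.7797], [0.7845, 0.2599], [-0.5883, 0.0866], [0.0000, -0.5631]], R = [[5.0990, 3.9223], [0.0000, 3.5518]]

e_1 = w_1/‖w_1‖ = (1, 4, -3, 0)/5.0990 = (0.1961, 0.7845, -0.5883, 0.0000).
r_{12} = e_1·w_2 = 3.9223.
u_2 = w_2 − 3.9223·e_1 = (-2.7692, 0.9231, 0.3077, -2.0000).
‖u_2‖ = 3.5518, so e_2 = (-0.7797, 0.2599, 0.0866, -0.5631).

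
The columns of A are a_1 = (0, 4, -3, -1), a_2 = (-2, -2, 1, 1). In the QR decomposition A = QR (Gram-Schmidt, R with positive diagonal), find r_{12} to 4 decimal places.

r_{12} = -2.3534

e_1 = a_1/‖a_1‖ = (0, 4, -3, -1)/5.0990 = (0.0000, 0.7845, -0.5883, -0.1961).
r_{12} = e_1·a_2 = -2.3534.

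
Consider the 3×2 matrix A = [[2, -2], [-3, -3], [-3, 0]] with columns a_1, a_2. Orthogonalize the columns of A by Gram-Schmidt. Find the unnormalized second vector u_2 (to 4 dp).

u_2 = (-2.4545, -2.3182, 0.6818)

a_1 = (2, -3, -3); ‖a_1‖ = 4.6904, so e_1 = (0.4264, -0.6396, -0.6396).
e_1·a_2 = 0.4264·(-2) + (-0.6396)·(-3) + (-0.6396)·0 = 1.0660.
u_2 = a_2 − 1.0660·e_1 = (-2.4545, -2.3182, 0.6818).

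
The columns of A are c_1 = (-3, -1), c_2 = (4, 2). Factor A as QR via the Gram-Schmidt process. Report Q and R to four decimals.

Q = [[-0.9487, -0.3162], [-0.3162, 0.9487]], R = [[3.1623, -4.4272], [0.0000, 0.6325]]

c_1 = (-3, -1); ‖c_1‖ = 3.1623, so e_1 = (-0.9487, -0.3162).
e_1·c_2 = (-0.9487)·4 + (-0.3162)·2 = -4.4272.
u_2 = c_2 + 4.4272·e_1 = (-0.2000, 0.6000).
‖u_2‖ = 0.6325, so e_2 = (-0.3162, 0.9487).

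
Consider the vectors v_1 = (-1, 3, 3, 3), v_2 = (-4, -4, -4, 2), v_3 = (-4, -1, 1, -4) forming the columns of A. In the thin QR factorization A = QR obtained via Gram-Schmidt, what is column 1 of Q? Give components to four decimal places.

e_1 = (-0.1890, 0.5669, 0.5669, 0.5669)

v_1 = (-1, 3, 3, 3); ‖v_1‖ = 5.2915, so e_1 = (-0.1890, 0.5669, 0.5669, 0.5669).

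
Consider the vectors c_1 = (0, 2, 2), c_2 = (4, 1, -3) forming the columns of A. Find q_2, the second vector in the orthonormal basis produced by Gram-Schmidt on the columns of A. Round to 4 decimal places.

c_1 = (0, 2, 2); ‖c_1‖ = 2.8284, so q_1 = (0.0000, 0.7071, 0.7071).
q_1·c_2 = 0.0000·4 + 0.7071·1 + 0.7071·(-3) = -1.4142.
u_2 = c_2 + 1.4142·q_1 = (4.0000, 2.0000, -2.0000).
‖u_2‖ = 4.8990, so q_2 = (0.8165, 0.4082, -0.4082).

q_2 = (0.8165, 0.4082, -0.4082)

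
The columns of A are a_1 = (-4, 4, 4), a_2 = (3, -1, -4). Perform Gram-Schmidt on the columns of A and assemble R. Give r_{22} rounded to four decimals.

a_1 = (-4, 4, 4); ‖a_1‖ = 6.9282, so q_1 = (-0.5774, 0.5774, 0.5774).
q_1·a_2 = (-0.5774)·3 + 0.5774·(-1) + 0.5774·(-4) = -4.6188.
u_2 = a_2 + 4.6188·q_1 = (0.3333, 1.6667, -1.3333).
r_{22} = ‖u_2‖ = 2.1602.

r_{22} = 2.1602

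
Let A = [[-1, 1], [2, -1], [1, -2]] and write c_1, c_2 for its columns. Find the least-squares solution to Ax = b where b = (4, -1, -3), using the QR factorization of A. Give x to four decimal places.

x = (0.0909, 1.9091)

c_1 = (-1, 2, 1); ‖c_1‖ = 2.4495, so e_1 = (-0.4082, 0.8165, 0.4082).
e_1·c_2 = (-0.4082)·1 + 0.8165·(-1) + 0.4082·(-2) = -2.0412.
u_2 = c_2 + 2.0412·e_1 = (0.1667, 0.6667, -1.1667).
‖u_2‖ = 1.3540, so e_2 = (0.1231, 0.4924, -0.8616).
Qᵀb = (-3.6742, 2.5849).
Back-substitute: x_2 = 2.5849/1.3540 = 1.9091.
x_1 = (-3.6742 + 2.0412·1.9091)/2.4495 = 0.0909.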